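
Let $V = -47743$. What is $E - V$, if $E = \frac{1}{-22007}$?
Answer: $\frac{1050680200}{22007} \approx 47743.0$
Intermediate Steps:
$E = - \frac{1}{22007} \approx -4.544 \cdot 10^{-5}$
$E - V = - \frac{1}{22007} - -47743 = - \frac{1}{22007} + 47743 = \frac{1050680200}{22007}$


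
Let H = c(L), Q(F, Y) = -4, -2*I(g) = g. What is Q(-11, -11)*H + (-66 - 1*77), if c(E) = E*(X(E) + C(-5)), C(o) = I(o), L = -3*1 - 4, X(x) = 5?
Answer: 67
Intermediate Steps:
I(g) = -g/2
L = -7 (L = -3 - 4 = -7)
C(o) = -o/2
c(E) = 15*E/2 (c(E) = E*(5 - ½*(-5)) = E*(5 + 5/2) = E*(15/2) = 15*E/2)
H = -105/2 (H = (15/2)*(-7) = -105/2 ≈ -52.500)
Q(-11, -11)*H + (-66 - 1*77) = -4*(-105/2) + (-66 - 1*77) = 210 + (-66 - 77) = 210 - 143 = 67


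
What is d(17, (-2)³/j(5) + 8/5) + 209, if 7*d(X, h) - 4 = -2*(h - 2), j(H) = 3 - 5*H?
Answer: 11527/55 ≈ 209.58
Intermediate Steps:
d(X, h) = 8/7 - 2*h/7 (d(X, h) = 4/7 + (-2*(h - 2))/7 = 4/7 + (-2*(-2 + h))/7 = 4/7 + (4 - 2*h)/7 = 4/7 + (4/7 - 2*h/7) = 8/7 - 2*h/7)
d(17, (-2)³/j(5) + 8/5) + 209 = (8/7 - 2*((-2)³/(3 - 5*5) + 8/5)/7) + 209 = (8/7 - 2*(-8/(3 - 25) + 8*(⅕))/7) + 209 = (8/7 - 2*(-8/(-22) + 8/5)/7) + 209 = (8/7 - 2*(-8*(-1/22) + 8/5)/7) + 209 = (8/7 - 2*(4/11 + 8/5)/7) + 209 = (8/7 - 2/7*108/55) + 209 = (8/7 - 216/385) + 209 = 32/55 + 209 = 11527/55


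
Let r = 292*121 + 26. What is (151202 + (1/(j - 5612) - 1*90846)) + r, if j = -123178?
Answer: 12327006059/128790 ≈ 95714.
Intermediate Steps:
r = 35358 (r = 35332 + 26 = 35358)
(151202 + (1/(j - 5612) - 1*90846)) + r = (151202 + (1/(-123178 - 5612) - 1*90846)) + 35358 = (151202 + (1/(-128790) - 90846)) + 35358 = (151202 + (-1/128790 - 90846)) + 35358 = (151202 - 11700056341/128790) + 35358 = 7773249239/128790 + 35358 = 12327006059/128790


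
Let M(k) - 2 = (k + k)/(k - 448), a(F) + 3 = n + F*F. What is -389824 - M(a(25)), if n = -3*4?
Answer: -31576516/81 ≈ -3.8983e+5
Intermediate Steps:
n = -12
a(F) = -15 + F**2 (a(F) = -3 + (-12 + F*F) = -3 + (-12 + F**2) = -15 + F**2)
M(k) = 2 + 2*k/(-448 + k) (M(k) = 2 + (k + k)/(k - 448) = 2 + (2*k)/(-448 + k) = 2 + 2*k/(-448 + k))
-389824 - M(a(25)) = -389824 - 4*(-224 + (-15 + 25**2))/(-448 + (-15 + 25**2)) = -389824 - 4*(-224 + (-15 + 625))/(-448 + (-15 + 625)) = -389824 - 4*(-224 + 610)/(-448 + 610) = -389824 - 4*386/162 = -389824 - 1*772/81 = -389824 - 772/81 = -31576516/81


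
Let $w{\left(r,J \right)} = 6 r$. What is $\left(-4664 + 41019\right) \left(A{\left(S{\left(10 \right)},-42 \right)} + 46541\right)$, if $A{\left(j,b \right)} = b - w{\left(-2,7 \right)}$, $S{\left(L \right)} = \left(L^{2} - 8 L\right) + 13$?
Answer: $1690907405$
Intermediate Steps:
$S{\left(L \right)} = 13 + L^{2} - 8 L$
$A{\left(j,b \right)} = 12 + b$ ($A{\left(j,b \right)} = b - 6 \left(-2\right) = b - -12 = b + 12 = 12 + b$)
$\left(-4664 + 41019\right) \left(A{\left(S{\left(10 \right)},-42 \right)} + 46541\right) = \left(-4664 + 41019\right) \left(\left(12 - 42\right) + 46541\right) = 36355 \left(-30 + 46541\right) = 36355 \cdot 46511 = 1690907405$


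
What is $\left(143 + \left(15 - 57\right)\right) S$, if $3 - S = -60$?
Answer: $6363$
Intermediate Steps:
$S = 63$ ($S = 3 - -60 = 3 + 60 = 63$)
$\left(143 + \left(15 - 57\right)\right) S = \left(143 + \left(15 - 57\right)\right) 63 = \left(143 - 42\right) 63 = 101 \cdot 63 = 6363$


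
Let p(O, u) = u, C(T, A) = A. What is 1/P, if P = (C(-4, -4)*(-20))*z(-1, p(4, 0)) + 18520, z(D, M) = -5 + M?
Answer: 1/18120 ≈ 5.5188e-5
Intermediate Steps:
P = 18120 (P = (-4*(-20))*(-5 + 0) + 18520 = 80*(-5) + 18520 = -400 + 18520 = 18120)
1/P = 1/18120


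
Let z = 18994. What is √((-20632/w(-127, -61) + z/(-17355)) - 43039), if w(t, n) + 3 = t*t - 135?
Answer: I*√3315024305370048178245/277523805 ≈ 207.46*I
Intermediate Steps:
w(t, n) = -138 + t² (w(t, n) = -3 + (t*t - 135) = -3 + (t² - 135) = -3 + (-135 + t²) = -138 + t²)
√((-20632/w(-127, -61) + z/(-17355)) - 43039) = √((-20632/(-138 + (-127)²) + 18994/(-17355)) - 43039) = √((-20632/(-138 + 16129) + 18994*(-1/17355)) - 43039) = √((-20632/15991 - 18994/17355) - 43039) = √(-661801414/277523805 - 43039) = √(-11945008844809/277523805) = I*√3315024305370048178245/277523805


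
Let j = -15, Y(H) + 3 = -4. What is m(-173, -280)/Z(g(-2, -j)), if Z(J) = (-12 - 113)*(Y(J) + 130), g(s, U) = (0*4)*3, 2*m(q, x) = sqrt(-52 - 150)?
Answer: -I*sqrt(202)/30750 ≈ -0.0004622*I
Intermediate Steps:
m(q, x) = I*sqrt(202)/2 (m(q, x) = sqrt(-52 - 150)/2 = sqrt(-202)/2 = (I*sqrt(202))/2 = I*sqrt(202)/2)
Y(H) = -7 (Y(H) = -3 - 4 = -7)
g(s, U) = 0 (g(s, U) = 0*3 = 0)
Z(J) = -15375 (Z(J) = (-12 - 113)*(-7 + 130) = -125*123 = -15375)
m(-173, -280)/Z(g(-2, -j)) = (I*sqrt(202)/2)/(-15375) = (I*sqrt(202)/2)*(-1/15375) = -I*sqrt(202)/30750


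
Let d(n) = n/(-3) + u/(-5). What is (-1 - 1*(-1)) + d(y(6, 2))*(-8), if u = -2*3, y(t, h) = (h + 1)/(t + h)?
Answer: -43/5 ≈ -8.6000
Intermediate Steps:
y(t, h) = (1 + h)/(h + t)
u = -6
d(n) = 6/5 - n/3 (d(n) = n/(-3) - 6/(-5) = n*(-⅓) - 6*(-⅕) = -n/3 + 6/5 = 6/5 - n/3)
(-1 - 1*(-1)) + d(y(6, 2))*(-8) = (-1 - 1*(-1)) + (6/5 - (1 + 2)/(3*(2 + 6)))*(-8) = (-1 + 1) + (6/5 - 3/(3*8))*(-8) = 0 + (6/5 - 3/24)*(-8) = 0 + (6/5 - ⅓*3/8)*(-8) = 0 + (6/5 - ⅛)*(-8) = 0 + (43/40)*(-8) = 0 - 43/5 = -43/5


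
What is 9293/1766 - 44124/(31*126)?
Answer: -6937421/1149666 ≈ -6.0343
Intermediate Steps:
9293/1766 - 44124/(31*126) = 9293*(1/1766) - 44124/3906 = 9293/1766 - 44124*1/3906 = 9293/1766 - 7354/651 = -6937421/1149666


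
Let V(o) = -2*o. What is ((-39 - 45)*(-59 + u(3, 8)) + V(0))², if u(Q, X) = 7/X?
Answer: 95355225/4 ≈ 2.3839e+7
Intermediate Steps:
((-39 - 45)*(-59 + u(3, 8)) + V(0))² = ((-39 - 45)*(-59 + 7/8) - 2*0)² = (-84*(-59 + 7*(⅛)) + 0)² = (-84*(-59 + 7/8) + 0)² = (-84*(-465/8) + 0)² = (9765/2 + 0)² = (9765/2)² = 95355225/4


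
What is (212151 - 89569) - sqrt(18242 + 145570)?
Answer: 122582 - 2*sqrt(40953) ≈ 1.2218e+5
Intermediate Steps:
(212151 - 89569) - sqrt(18242 + 145570) = 122582 - sqrt(163812) = 122582 - 2*sqrt(40953)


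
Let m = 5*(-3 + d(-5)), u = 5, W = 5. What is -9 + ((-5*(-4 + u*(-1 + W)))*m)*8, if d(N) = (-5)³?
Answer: 409591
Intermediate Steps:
d(N) = -125
m = -640 (m = 5*(-3 - 125) = 5*(-128) = -640)
-9 + ((-5*(-4 + u*(-1 + W)))*m)*8 = -9 + (-5*(-4 + 5*(-1 + 5))*(-640))*8 = -9 + (-5*(-4 + 5*4)*(-640))*8 = -9 + (-5*(-4 + 20)*(-640))*8 = -9 + (-5*16*(-640))*8 = -9 - 80*(-640)*8 = -9 + 51200*8 = -9 + 409600 = 409591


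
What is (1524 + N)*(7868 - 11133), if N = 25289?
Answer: -87544445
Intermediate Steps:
(1524 + N)*(7868 - 11133) = (1524 + 25289)*(7868 - 11133) = 26813*(-3265) = -87544445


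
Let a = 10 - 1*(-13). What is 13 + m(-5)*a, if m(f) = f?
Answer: -102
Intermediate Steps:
a = 23 (a = 10 + 13 = 23)
13 + m(-5)*a = 13 - 5*23 = 13 - 115 = -102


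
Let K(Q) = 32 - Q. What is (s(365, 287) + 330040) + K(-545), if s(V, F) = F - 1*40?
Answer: 330864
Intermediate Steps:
s(V, F) = -40 + F (s(V, F) = F - 40 = -40 + F)
(s(365, 287) + 330040) + K(-545) = ((-40 + 287) + 330040) + (32 - 1*(-545)) = (247 + 330040) + (32 + 545) = 330287 + 577 = 330864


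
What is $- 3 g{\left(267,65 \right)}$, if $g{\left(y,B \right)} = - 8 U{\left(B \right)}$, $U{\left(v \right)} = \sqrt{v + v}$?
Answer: $24 \sqrt{130} \approx 273.64$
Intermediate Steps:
$U{\left(v \right)} = \sqrt{2} \sqrt{v}$ ($U{\left(v \right)} = \sqrt{2 v} = \sqrt{2} \sqrt{v}$)
$g{\left(y,B \right)} = - 8 \sqrt{2} \sqrt{B}$
$- 3 g{\left(267,65 \right)} = - 3 \left(- 8 \sqrt{2} \sqrt{65}\right) = - 3 \left(- 8 \sqrt{130}\right) = 24 \sqrt{130}$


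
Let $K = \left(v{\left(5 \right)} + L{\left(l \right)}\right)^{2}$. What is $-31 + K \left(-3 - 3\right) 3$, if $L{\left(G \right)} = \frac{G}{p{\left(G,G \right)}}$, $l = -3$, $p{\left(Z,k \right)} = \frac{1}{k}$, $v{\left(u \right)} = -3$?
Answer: $-679$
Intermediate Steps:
$L{\left(G \right)} = G^{2}$ ($L{\left(G \right)} = \frac{G}{\frac{1}{G}} = G G = G^{2}$)
$K = 36$ ($K = \left(-3 + \left(-3\right)^{2}\right)^{2} = \left(-3 + 9\right)^{2} = 6^{2} = 36$)
$-31 + K \left(-3 - 3\right) 3 = -31 + 36 \left(-3 - 3\right) 3 = -31 + 36 \left(\left(-6\right) 3\right) = -31 + 36 \left(-18\right) = -31 - 648 = -679$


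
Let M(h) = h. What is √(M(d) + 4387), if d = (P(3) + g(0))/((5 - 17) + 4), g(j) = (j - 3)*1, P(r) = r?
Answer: √4387 ≈ 66.234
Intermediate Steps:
g(j) = -3 + j (g(j) = (-3 + j)*1 = -3 + j)
d = 0 (d = (3 + (-3 + 0))/((5 - 17) + 4) = (3 - 3)/(-12 + 4) = 0/(-8) = 0*(-⅛) = 0)
√(M(d) + 4387) = √(0 + 4387) = √4387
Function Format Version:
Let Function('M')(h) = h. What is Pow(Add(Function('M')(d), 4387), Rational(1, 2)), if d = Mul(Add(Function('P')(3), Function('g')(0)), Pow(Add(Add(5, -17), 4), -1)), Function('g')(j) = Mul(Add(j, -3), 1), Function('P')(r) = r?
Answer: Pow(4387, Rational(1, 2)) ≈ 66.234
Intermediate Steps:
Function('g')(j) = Add(-3, j) (Function('g')(j) = Mul(Add(-3, j), 1) = Add(-3, j))
d = 0 (d = Mul(Add(3, Add(-3, 0)), Pow(Add(Add(5, -17), 4), -1)) = Mul(Add(3, -3), Pow(Add(-12, 4), -1)) = Mul(0, Pow(-8, -1)) = Mul(0, Rational(-1, 8)) = 0)
Pow(Add(Function('M')(d), 4387), Rational(1, 2)) = Pow(Add(0, 4387), Rational(1, 2)) = Pow(4387, Rational(1, 2))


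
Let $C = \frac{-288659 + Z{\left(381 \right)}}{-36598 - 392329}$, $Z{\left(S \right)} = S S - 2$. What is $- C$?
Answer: $- \frac{143500}{428927} \approx -0.33456$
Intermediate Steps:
$Z{\left(S \right)} = -2 + S^{2}$ ($Z{\left(S \right)} = S^{2} - 2 = -2 + S^{2}$)
$C = \frac{143500}{428927}$ ($C = \frac{-288659 - \left(2 - 381^{2}\right)}{-36598 - 392329} = \frac{-288659 + \left(-2 + 145161\right)}{-428927} = \left(-288659 + 145159\right) \left(- \frac{1}{428927}\right) = \left(-143500\right) \left(- \frac{1}{428927}\right) = \frac{143500}{428927} \approx 0.33456$)
$- C = \left(-1\right) \frac{143500}{428927} = - \frac{143500}{428927}$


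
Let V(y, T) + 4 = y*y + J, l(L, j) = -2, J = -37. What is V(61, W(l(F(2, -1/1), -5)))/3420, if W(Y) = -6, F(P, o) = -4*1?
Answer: 184/171 ≈ 1.0760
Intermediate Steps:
F(P, o) = -4
V(y, T) = -41 + y² (V(y, T) = -4 + (y*y - 37) = -4 + (y² - 37) = -4 + (-37 + y²) = -41 + y²)
V(61, W(l(F(2, -1/1), -5)))/3420 = (-41 + 61²)/3420 = (-41 + 3721)*(1/3420) = 3680*(1/3420) = 184/171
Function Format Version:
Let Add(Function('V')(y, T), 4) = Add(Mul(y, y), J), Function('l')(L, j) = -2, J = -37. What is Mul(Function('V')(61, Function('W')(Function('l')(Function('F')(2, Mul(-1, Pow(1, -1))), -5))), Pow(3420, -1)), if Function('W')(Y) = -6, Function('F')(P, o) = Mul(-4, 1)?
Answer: Rational(184, 171) ≈ 1.0760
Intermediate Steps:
Function('F')(P, o) = -4
Function('V')(y, T) = Add(-41, Pow(y, 2)) (Function('V')(y, T) = Add(-4, Add(Mul(y, y), -37)) = Add(-4, Add(Pow(y, 2), -37)) = Add(-4, Add(-37, Pow(y, 2))) = Add(-41, Pow(y, 2)))
Mul(Function('V')(61, Function('W')(Function('l')(Function('F')(2, Mul(-1, Pow(1, -1))), -5))), Pow(3420, -1)) = Mul(Add(-41, Pow(61, 2)), Pow(3420, -1)) = Mul(Add(-41, 3721), Rational(1, 3420)) = Mul(3680, Rational(1, 3420)) = Rational(184, 171)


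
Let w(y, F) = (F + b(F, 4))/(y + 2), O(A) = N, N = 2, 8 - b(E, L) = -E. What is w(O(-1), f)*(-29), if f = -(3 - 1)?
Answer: -29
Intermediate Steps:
b(E, L) = 8 + E (b(E, L) = 8 - (-1)*E = 8 + E)
f = -2 (f = -1*2 = -2)
O(A) = 2
w(y, F) = (8 + 2*F)/(2 + y) (w(y, F) = (F + (8 + F))/(y + 2) = (8 + 2*F)/(2 + y))
w(O(-1), f)*(-29) = (2*(4 - 2)/(2 + 2))*(-29) = (2*2/4)*(-29) = (2*(¼)*2)*(-29) = 1*(-29) = -29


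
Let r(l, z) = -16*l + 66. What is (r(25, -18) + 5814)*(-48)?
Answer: -263040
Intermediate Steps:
r(l, z) = 66 - 16*l
(r(25, -18) + 5814)*(-48) = ((66 - 16*25) + 5814)*(-48) = ((66 - 400) + 5814)*(-48) = (-334 + 5814)*(-48) = 5480*(-48) = -263040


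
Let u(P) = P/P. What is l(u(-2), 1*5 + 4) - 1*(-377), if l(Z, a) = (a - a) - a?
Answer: 368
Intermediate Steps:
u(P) = 1
l(Z, a) = -a (l(Z, a) = 0 - a = -a)
l(u(-2), 1*5 + 4) - 1*(-377) = -(1*5 + 4) - 1*(-377) = -(5 + 4) + 377 = -1*9 + 377 = -9 + 377 = 368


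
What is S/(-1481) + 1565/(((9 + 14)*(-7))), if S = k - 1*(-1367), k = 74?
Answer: -2549766/238441 ≈ -10.693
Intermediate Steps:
S = 1441 (S = 74 - 1*(-1367) = 74 + 1367 = 1441)
S/(-1481) + 1565/(((9 + 14)*(-7))) = 1441/(-1481) + 1565/(((9 + 14)*(-7))) = 1441*(-1/1481) + 1565/((23*(-7))) = -1441/1481 + 1565/(-161) = -1441/1481 + 1565*(-1/161) = -1441/1481 - 1565/161 = -2549766/238441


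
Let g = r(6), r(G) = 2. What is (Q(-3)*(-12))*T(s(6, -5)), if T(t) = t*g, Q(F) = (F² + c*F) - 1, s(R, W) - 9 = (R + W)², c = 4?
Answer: 960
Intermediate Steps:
g = 2
s(R, W) = 9 + (R + W)²
Q(F) = -1 + F² + 4*F (Q(F) = (F² + 4*F) - 1 = -1 + F² + 4*F)
T(t) = 2*t (T(t) = t*2 = 2*t)
(Q(-3)*(-12))*T(s(6, -5)) = ((-1 + (-3)² + 4*(-3))*(-12))*(2*(9 + (6 - 5)²)) = ((-1 + 9 - 12)*(-12))*(2*(9 + 1²)) = (-4*(-12))*(2*(9 + 1)) = 48*(2*10) = 48*20 = 960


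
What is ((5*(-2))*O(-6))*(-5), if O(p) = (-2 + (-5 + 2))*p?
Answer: 1500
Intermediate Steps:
O(p) = -5*p (O(p) = (-2 - 3)*p = -5*p)
((5*(-2))*O(-6))*(-5) = ((5*(-2))*(-5*(-6)))*(-5) = -10*30*(-5) = -300*(-5) = 1500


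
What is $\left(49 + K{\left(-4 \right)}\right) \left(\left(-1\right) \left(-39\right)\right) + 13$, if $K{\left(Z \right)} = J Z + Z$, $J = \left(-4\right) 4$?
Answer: $4264$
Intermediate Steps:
$J = -16$
$K{\left(Z \right)} = - 15 Z$ ($K{\left(Z \right)} = - 16 Z + Z = - 15 Z$)
$\left(49 + K{\left(-4 \right)}\right) \left(\left(-1\right) \left(-39\right)\right) + 13 = \left(49 - -60\right) \left(\left(-1\right) \left(-39\right)\right) + 13 = \left(49 + 60\right) 39 + 13 = 109 \cdot 39 + 13 = 4251 + 13 = 4264$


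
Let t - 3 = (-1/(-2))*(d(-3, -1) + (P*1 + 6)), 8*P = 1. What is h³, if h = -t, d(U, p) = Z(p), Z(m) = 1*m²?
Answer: -1157625/4096 ≈ -282.62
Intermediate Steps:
P = ⅛ (P = (⅛)*1 = ⅛ ≈ 0.12500)
Z(m) = m²
d(U, p) = p²
t = 105/16 (t = 3 + (-1/(-2))*((-1)² + ((⅛)*1 + 6)) = 3 + (-1*(-½))*(1 + (⅛ + 6)) = 3 + (1 + 49/8)/2 = 3 + (½)*(57/8) = 3 + 57/16 = 105/16 ≈ 6.5625)
h = -105/16 (h = -1*105/16 = -105/16 ≈ -6.5625)
h³ = (-105/16)³ = -1157625/4096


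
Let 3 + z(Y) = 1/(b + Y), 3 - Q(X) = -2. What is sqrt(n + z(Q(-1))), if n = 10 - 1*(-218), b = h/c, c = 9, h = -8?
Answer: 3*sqrt(34262)/37 ≈ 15.008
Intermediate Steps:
Q(X) = 5 (Q(X) = 3 - 1*(-2) = 3 + 2 = 5)
b = -8/9 ≈ -0.88889
z(Y) = -3 + 1/(-8/9 + Y)
n = 228 (n = 10 + 218 = 228)
sqrt(n + z(Q(-1))) = sqrt(228 + 3*(11 - 9*5)/(-8 + 9*5)) = sqrt(228 + 3*(11 - 45)/(-8 + 45)) = sqrt(228 + 3*(-34)/37) = sqrt(228 + 3*(1/37)*(-34)) = sqrt(228 - 102/37) = sqrt(8334/37) = 3*sqrt(34262)/37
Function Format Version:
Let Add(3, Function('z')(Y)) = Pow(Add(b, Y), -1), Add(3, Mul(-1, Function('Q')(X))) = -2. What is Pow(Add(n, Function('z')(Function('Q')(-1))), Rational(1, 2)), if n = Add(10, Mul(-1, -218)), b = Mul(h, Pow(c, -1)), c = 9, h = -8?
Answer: Mul(Rational(3, 37), Pow(34262, Rational(1, 2))) ≈ 15.008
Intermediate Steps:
Function('Q')(X) = 5 (Function('Q')(X) = Add(3, Mul(-1, -2)) = Add(3, 2) = 5)
b = Rational(-8, 9) (b = Mul(-8, Pow(9, -1)) = Mul(-8, Rational(1, 9)) = Rational(-8, 9) ≈ -0.88889)
Function('z')(Y) = Add(-3, Pow(Add(Rational(-8, 9), Y), -1))
n = 228 (n = Add(10, 218) = 228)
Pow(Add(n, Function('z')(Function('Q')(-1))), Rational(1, 2)) = Pow(Add(228, Mul(3, Pow(Add(-8, Mul(9, 5)), -1), Add(11, Mul(-9, 5)))), Rational(1, 2)) = Pow(Add(228, Mul(3, Pow(Add(-8, 45), -1), Add(11, -45))), Rational(1, 2)) = Pow(Add(228, Mul(3, Pow(37, -1), -34)), Rational(1, 2)) = Pow(Add(228, Mul(3, Rational(1, 37), -34)), Rational(1, 2)) = Pow(Add(228, Rational(-102, 37)), Rational(1, 2)) = Pow(Rational(8334, 37), Rational(1, 2)) = Mul(Rational(3, 37), Pow(34262, Rational(1, 2)))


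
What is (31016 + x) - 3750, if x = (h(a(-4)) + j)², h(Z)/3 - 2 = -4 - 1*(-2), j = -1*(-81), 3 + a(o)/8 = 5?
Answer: 33827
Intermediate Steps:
a(o) = 16 (a(o) = -24 + 8*5 = -24 + 40 = 16)
j = 81
h(Z) = 0 (h(Z) = 6 + 3*(-4 - 1*(-2)) = 6 + 3*(-4 + 2) = 6 + 3*(-2) = 6 - 6 = 0)
x = 6561 (x = (0 + 81)² = 81² = 6561)
(31016 + x) - 3750 = (31016 + 6561) - 3750 = 37577 - 3750 = 33827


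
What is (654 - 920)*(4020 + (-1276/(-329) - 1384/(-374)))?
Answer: -9415972120/8789 ≈ -1.0713e+6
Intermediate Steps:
(654 - 920)*(4020 + (-1276/(-329) - 1384/(-374))) = -266*(4020 + (-1276*(-1/329) - 1384*(-1/374))) = -266*(4020 + (1276/329 + 692/187)) = -266*(4020 + 466280/61523) = -266*247788740/61523 = -9415972120/8789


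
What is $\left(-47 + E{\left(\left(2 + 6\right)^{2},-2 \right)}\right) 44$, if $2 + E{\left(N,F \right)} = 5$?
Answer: $-1936$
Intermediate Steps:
$E{\left(N,F \right)} = 3$ ($E{\left(N,F \right)} = -2 + 5 = 3$)
$\left(-47 + E{\left(\left(2 + 6\right)^{2},-2 \right)}\right) 44 = \left(-47 + 3\right) 44 = \left(-44\right) 44 = -1936$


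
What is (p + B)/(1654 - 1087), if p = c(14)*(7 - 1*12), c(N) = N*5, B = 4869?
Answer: 4519/567 ≈ 7.9700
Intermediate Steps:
c(N) = 5*N
p = -350 (p = (5*14)*(7 - 1*12) = 70*(7 - 12) = 70*(-5) = -350)
(p + B)/(1654 - 1087) = (-350 + 4869)/(1654 - 1087) = 4519/567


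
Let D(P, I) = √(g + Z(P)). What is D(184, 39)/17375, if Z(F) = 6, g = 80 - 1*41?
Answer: 3*√5/17375 ≈ 0.00038608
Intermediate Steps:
g = 39 (g = 80 - 41 = 39)
D(P, I) = 3*√5 (D(P, I) = √(39 + 6) = √45 = 3*√5)
D(184, 39)/17375 = (3*√5)/17375 = (3*√5)*(1/17375) = 3*√5/17375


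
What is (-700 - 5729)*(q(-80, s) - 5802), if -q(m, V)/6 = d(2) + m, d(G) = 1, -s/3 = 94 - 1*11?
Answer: 34253712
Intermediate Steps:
s = -249 (s = -3*(94 - 1*11) = -3*(94 - 11) = -3*83 = -249)
q(m, V) = -6 - 6*m (q(m, V) = -6*(1 + m) = -6 - 6*m)
(-700 - 5729)*(q(-80, s) - 5802) = (-700 - 5729)*((-6 - 6*(-80)) - 5802) = -6429*((-6 + 480) - 5802) = -6429*(474 - 5802) = -6429*(-5328) = 34253712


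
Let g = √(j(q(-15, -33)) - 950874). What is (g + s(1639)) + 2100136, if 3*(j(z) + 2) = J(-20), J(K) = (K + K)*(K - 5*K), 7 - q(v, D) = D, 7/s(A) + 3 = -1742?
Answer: 3664737313/1745 + 2*I*√2141871/3 ≈ 2.1001e+6 + 975.68*I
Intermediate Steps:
s(A) = -7/1745 (s(A) = 7/(-3 - 1742) = 7/(-1745) = 7*(-1/1745) = -7/1745)
q(v, D) = 7 - D
J(K) = -8*K² (J(K) = (2*K)*(-4*K) = -8*K²)
j(z) = -3206/3 (j(z) = -2 + (-8*(-20)²)/3 = -2 + (-8*400)/3 = -2 + (⅓)*(-3200) = -2 - 3200/3 = -3206/3)
g = 2*I*√2141871/3 (g = √(-3206/3 - 950874) = √(-2855828/3) = 2*I*√2141871/3 ≈ 975.68*I)
(g + s(1639)) + 2100136 = (2*I*√2141871/3 - 7/1745) + 2100136 = (-7/1745 + 2*I*√2141871/3) + 2100136 = 3664737313/1745 + 2*I*√2141871/3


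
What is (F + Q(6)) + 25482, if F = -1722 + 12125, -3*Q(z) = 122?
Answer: 107533/3 ≈ 35844.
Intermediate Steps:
Q(z) = -122/3 (Q(z) = -1/3*122 = -122/3)
F = 10403
(F + Q(6)) + 25482 = (10403 - 122/3) + 25482 = 31087/3 + 25482 = 107533/3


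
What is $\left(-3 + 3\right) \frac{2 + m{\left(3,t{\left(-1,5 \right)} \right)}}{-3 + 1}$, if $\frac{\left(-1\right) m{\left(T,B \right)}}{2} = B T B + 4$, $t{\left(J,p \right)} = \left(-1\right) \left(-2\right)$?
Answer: $0$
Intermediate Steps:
$t{\left(J,p \right)} = 2$
$m{\left(T,B \right)} = -8 - 2 T B^{2}$ ($m{\left(T,B \right)} = - 2 \left(B T B + 4\right) = - 2 \left(T B^{2} + 4\right) = - 2 \left(4 + T B^{2}\right) = -8 - 2 T B^{2}$)
$\left(-3 + 3\right) \frac{2 + m{\left(3,t{\left(-1,5 \right)} \right)}}{-3 + 1} = \left(-3 + 3\right) \frac{2 - \left(8 + 6 \cdot 2^{2}\right)}{-3 + 1} = 0 \frac{2 - \left(8 + 6 \cdot 4\right)}{-2} = 0 \left(2 - 32\right) \left(- \frac{1}{2}\right) = 0 \left(\left(-30\right) \left(- \frac{1}{2}\right)\right) = 0 \cdot 15 = 0$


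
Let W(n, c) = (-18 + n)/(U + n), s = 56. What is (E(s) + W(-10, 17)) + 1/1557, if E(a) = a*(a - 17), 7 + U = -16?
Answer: 37419911/17127 ≈ 2184.8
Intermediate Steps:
U = -23 (U = -7 - 16 = -23)
W(n, c) = (-18 + n)/(-23 + n)
E(a) = a*(-17 + a)
(E(s) + W(-10, 17)) + 1/1557 = (56*(-17 + 56) + (-18 - 10)/(-23 - 10)) + 1/1557 = (56*39 - 28/(-33)) + 1/1557 = (2184 - 1/33*(-28)) + 1/1557 = (2184 + 28/33) + 1/1557 = 72100/33 + 1/1557 = 37419911/17127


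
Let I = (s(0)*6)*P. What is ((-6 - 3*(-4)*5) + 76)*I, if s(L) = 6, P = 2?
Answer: 9360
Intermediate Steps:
I = 72 (I = (6*6)*2 = 36*2 = 72)
((-6 - 3*(-4)*5) + 76)*I = ((-6 - 3*(-4)*5) + 76)*72 = ((-6 + 12*5) + 76)*72 = ((-6 + 60) + 76)*72 = (54 + 76)*72 = 130*72 = 9360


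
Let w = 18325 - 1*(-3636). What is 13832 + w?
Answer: 35793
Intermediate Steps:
w = 21961 (w = 18325 + 3636 = 21961)
13832 + w = 13832 + 21961 = 35793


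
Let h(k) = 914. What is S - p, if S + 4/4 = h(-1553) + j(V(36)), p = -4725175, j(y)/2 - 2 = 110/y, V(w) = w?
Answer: 42534883/9 ≈ 4.7261e+6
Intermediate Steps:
j(y) = 4 + 220/y (j(y) = 4 + 2*(110/y) = 4 + 220/y)
S = 8308/9 (S = -1 + (914 + (4 + 220/36)) = -1 + (914 + (4 + 220*(1/36))) = -1 + (914 + (4 + 55/9)) = -1 + (914 + 91/9) = -1 + 8317/9 = 8308/9 ≈ 923.11)
S - p = 8308/9 - 1*(-4725175) = 8308/9 + 4725175 = 42534883/9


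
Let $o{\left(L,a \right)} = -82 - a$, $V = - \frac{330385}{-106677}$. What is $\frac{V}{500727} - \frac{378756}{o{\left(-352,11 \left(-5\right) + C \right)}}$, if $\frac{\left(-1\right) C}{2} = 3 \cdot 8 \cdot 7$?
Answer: $- \frac{6743883638177453}{5501853580437} \approx -1225.7$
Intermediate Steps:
$C = -336$ ($C = - 2 \cdot 3 \cdot 8 \cdot 7 = - 2 \cdot 24 \cdot 7 = \left(-2\right) 168 = -336$)
$V = \frac{330385}{106677}$ ($V = \left(-330385\right) \left(- \frac{1}{106677}\right) = \frac{330385}{106677} \approx 3.0971$)
$\frac{V}{500727} - \frac{378756}{o{\left(-352,11 \left(-5\right) + C \right)}} = \frac{330385}{106677 \cdot 500727} - \frac{378756}{-82 - \left(11 \left(-5\right) - 336\right)} = \frac{330385}{106677} \cdot \frac{1}{500727} - \frac{378756}{-82 - \left(-55 - 336\right)} = \frac{330385}{53416054179} - \frac{378756}{-82 - -391} = \frac{330385}{53416054179} - \frac{378756}{-82 + 391} = \frac{330385}{53416054179} - \frac{378756}{309} = \frac{330385}{53416054179} - \frac{126252}{103} = - \frac{6743883638177453}{5501853580437}$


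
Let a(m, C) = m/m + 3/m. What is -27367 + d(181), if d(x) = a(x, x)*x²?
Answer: 5937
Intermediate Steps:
a(m, C) = 1 + 3/m
d(x) = x*(3 + x) (d(x) = ((3 + x)/x)*x² = x*(3 + x))
-27367 + d(181) = -27367 + 181*(3 + 181) = -27367 + 181*184 = -27367 + 33304 = 5937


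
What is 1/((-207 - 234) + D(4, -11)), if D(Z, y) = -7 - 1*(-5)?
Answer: -1/443 ≈ -0.0022573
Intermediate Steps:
D(Z, y) = -2 (D(Z, y) = -7 + 5 = -2)
1/((-207 - 234) + D(4, -11)) = 1/((-207 - 234) - 2) = 1/(-441 - 2) = 1/(-443) = -1/443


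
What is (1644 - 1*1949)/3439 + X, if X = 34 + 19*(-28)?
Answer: -1712927/3439 ≈ -498.09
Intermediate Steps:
X = -498 (X = 34 - 532 = -498)
(1644 - 1*1949)/3439 + X = (1644 - 1*1949)/3439 - 498 = (1644 - 1949)*(1/3439) - 498 = -305*1/3439 - 498 = -305/3439 - 498 = -1712927/3439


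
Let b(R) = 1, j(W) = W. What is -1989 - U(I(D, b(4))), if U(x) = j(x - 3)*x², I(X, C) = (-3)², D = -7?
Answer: -2475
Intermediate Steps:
I(X, C) = 9
U(x) = x²*(-3 + x) (U(x) = (x - 3)*x² = (-3 + x)*x² = x²*(-3 + x))
-1989 - U(I(D, b(4))) = -1989 - 9²*(-3 + 9) = -1989 - 81*6 = -1989 - 1*486 = -1989 - 486 = -2475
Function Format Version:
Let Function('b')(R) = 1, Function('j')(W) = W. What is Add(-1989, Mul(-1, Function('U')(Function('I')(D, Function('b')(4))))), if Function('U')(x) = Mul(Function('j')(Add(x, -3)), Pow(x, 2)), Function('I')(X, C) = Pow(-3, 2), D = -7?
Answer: -2475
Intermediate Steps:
Function('I')(X, C) = 9
Function('U')(x) = Mul(Pow(x, 2), Add(-3, x)) (Function('U')(x) = Mul(Add(x, -3), Pow(x, 2)) = Mul(Add(-3, x), Pow(x, 2)) = Mul(Pow(x, 2), Add(-3, x)))
Add(-1989, Mul(-1, Function('U')(Function('I')(D, Function('b')(4))))) = Add(-1989, Mul(-1, Mul(Pow(9, 2), Add(-3, 9)))) = Add(-1989, Mul(-1, Mul(81, 6))) = Add(-1989, Mul(-1, 486)) = Add(-1989, -486) = -2475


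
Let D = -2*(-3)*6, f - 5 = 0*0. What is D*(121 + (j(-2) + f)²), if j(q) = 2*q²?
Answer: 10440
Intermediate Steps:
f = 5 (f = 5 + 0*0 = 5 + 0 = 5)
D = 36 (D = 6*6 = 36)
D*(121 + (j(-2) + f)²) = 36*(121 + (2*(-2)² + 5)²) = 36*(121 + (2*4 + 5)²) = 36*(121 + (8 + 5)²) = 36*(121 + 13²) = 36*(121 + 169) = 36*290 = 10440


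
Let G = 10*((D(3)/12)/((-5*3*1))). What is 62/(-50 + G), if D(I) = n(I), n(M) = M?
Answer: -372/301 ≈ -1.2359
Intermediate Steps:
D(I) = I
G = -⅙ (G = 10*((3/12)/((-5*3*1))) = 10*((3*(1/12))/((-15*1))) = 10*((¼)/(-15)) = 10*((¼)*(-1/15)) = 10*(-1/60) = -⅙ ≈ -0.16667)
62/(-50 + G) = 62/(-50 - ⅙) = 62/(-301/6) = -6/301*62 = -372/301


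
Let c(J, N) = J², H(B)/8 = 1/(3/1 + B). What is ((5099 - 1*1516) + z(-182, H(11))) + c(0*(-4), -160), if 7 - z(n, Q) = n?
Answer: 3772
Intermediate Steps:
H(B) = 8/(3 + B) (H(B) = 8/(3/1 + B) = 8/(3*1 + B) = 8/(3 + B))
z(n, Q) = 7 - n
((5099 - 1*1516) + z(-182, H(11))) + c(0*(-4), -160) = ((5099 - 1*1516) + (7 - 1*(-182))) + (0*(-4))² = ((5099 - 1516) + (7 + 182)) + 0² = (3583 + 189) + 0 = 3772 + 0 = 3772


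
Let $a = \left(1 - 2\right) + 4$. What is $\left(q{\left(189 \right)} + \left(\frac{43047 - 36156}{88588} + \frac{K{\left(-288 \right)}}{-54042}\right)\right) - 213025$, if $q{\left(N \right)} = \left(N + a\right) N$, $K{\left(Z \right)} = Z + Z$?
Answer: $- \frac{141020523073807}{797912116} \approx -1.7674 \cdot 10^{5}$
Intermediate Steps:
$a = 3$ ($a = -1 + 4 = 3$)
$K{\left(Z \right)} = 2 Z$
$q{\left(N \right)} = N \left(3 + N\right)$ ($q{\left(N \right)} = \left(N + 3\right) N = \left(3 + N\right) N = N \left(3 + N\right)$)
$\left(q{\left(189 \right)} + \left(\frac{43047 - 36156}{88588} + \frac{K{\left(-288 \right)}}{-54042}\right)\right) - 213025 = \left(189 \left(3 + 189\right) + \left(\frac{43047 - 36156}{88588} + \frac{2 \left(-288\right)}{-54042}\right)\right) - 213025 = \left(189 \cdot 192 - \left(- \frac{96}{9007} - \left(43047 - 36156\right) \frac{1}{88588}\right)\right) - 213025 = \left(36288 + \left(6891 \cdot \frac{1}{88588} + \frac{96}{9007}\right)\right) - 213025 = \left(36288 + \left(\frac{6891}{88588} + \frac{96}{9007}\right)\right) - 213025 = \left(36288 + \frac{70571685}{797912116}\right) - 213025 = \frac{28954705437093}{797912116} - 213025 = - \frac{141020523073807}{797912116}$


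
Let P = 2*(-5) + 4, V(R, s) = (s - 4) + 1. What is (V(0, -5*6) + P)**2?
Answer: 1521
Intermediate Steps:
V(R, s) = -3 + s (V(R, s) = (-4 + s) + 1 = -3 + s)
P = -6 (P = -10 + 4 = -6)
(V(0, -5*6) + P)**2 = ((-3 - 5*6) - 6)**2 = ((-3 - 30) - 6)**2 = (-33 - 6)**2 = (-39)**2 = 1521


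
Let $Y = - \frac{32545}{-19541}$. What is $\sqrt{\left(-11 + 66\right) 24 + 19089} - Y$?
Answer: $- \frac{32545}{19541} + \sqrt{20409} \approx 141.19$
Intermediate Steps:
$Y = \frac{32545}{19541}$ ($Y = \left(-32545\right) \left(- \frac{1}{19541}\right) = \frac{32545}{19541} \approx 1.6655$)
$\sqrt{\left(-11 + 66\right) 24 + 19089} - Y = \sqrt{\left(-11 + 66\right) 24 + 19089} - \frac{32545}{19541} = \sqrt{55 \cdot 24 + 19089} - \frac{32545}{19541} = \sqrt{1320 + 19089} - \frac{32545}{19541} = \sqrt{20409} - \frac{32545}{19541} = - \frac{32545}{19541} + \sqrt{20409}$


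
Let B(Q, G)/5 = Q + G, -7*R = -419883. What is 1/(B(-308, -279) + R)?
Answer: 7/399338 ≈ 1.7529e-5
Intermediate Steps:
R = 419883/7 (R = -1/7*(-419883) = 419883/7 ≈ 59983.)
B(Q, G) = 5*G + 5*Q (B(Q, G) = 5*(Q + G) = 5*(G + Q) = 5*G + 5*Q)
1/(B(-308, -279) + R) = 1/((5*(-279) + 5*(-308)) + 419883/7) = 1/((-1395 - 1540) + 419883/7) = 1/(-2935 + 419883/7) = 1/(399338/7) = 7/399338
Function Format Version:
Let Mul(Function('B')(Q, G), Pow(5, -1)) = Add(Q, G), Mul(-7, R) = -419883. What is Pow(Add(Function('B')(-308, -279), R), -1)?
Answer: Rational(7, 399338) ≈ 1.7529e-5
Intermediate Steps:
R = Rational(419883, 7) (R = Mul(Rational(-1, 7), -419883) = Rational(419883, 7) ≈ 59983.)
Function('B')(Q, G) = Add(Mul(5, G), Mul(5, Q)) (Function('B')(Q, G) = Mul(5, Add(Q, G)) = Mul(5, Add(G, Q)) = Add(Mul(5, G), Mul(5, Q)))
Pow(Add(Function('B')(-308, -279), R), -1) = Pow(Add(Add(Mul(5, -279), Mul(5, -308)), Rational(419883, 7)), -1) = Pow(Add(Add(-1395, -1540), Rational(419883, 7)), -1) = Pow(Add(-2935, Rational(419883, 7)), -1) = Pow(Rational(399338, 7), -1) = Rational(7, 399338)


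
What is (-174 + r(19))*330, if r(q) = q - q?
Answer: -57420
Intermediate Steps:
r(q) = 0
(-174 + r(19))*330 = (-174 + 0)*330 = -174*330 = -57420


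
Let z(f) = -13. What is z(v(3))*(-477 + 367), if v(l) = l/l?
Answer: 1430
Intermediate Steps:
v(l) = 1
z(v(3))*(-477 + 367) = -13*(-477 + 367) = -13*(-110) = 1430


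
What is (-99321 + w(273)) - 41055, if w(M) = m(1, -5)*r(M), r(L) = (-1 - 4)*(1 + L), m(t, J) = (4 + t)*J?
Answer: -106126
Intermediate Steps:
m(t, J) = J*(4 + t)
r(L) = -5 - 5*L (r(L) = -5*(1 + L) = -5 - 5*L)
w(M) = 125 + 125*M (w(M) = (-5*(4 + 1))*(-5 - 5*M) = (-5*5)*(-5 - 5*M) = -25*(-5 - 5*M) = 125 + 125*M)
(-99321 + w(273)) - 41055 = (-99321 + (125 + 125*273)) - 41055 = (-99321 + (125 + 34125)) - 41055 = (-99321 + 34250) - 41055 = -65071 - 41055 = -106126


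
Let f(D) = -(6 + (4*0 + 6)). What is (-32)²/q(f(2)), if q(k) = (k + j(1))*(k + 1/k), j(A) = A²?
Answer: 12288/1595 ≈ 7.7041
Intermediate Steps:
f(D) = -12 (f(D) = -(6 + (0 + 6)) = -(6 + 6) = -1*12 = -12)
q(k) = (1 + k)*(k + 1/k) (q(k) = (k + 1²)*(k + 1/k) = (k + 1)*(k + 1/k) = (1 + k)*(k + 1/k))
(-32)²/q(f(2)) = (-32)²/(1 - 12 + 1/(-12) + (-12)²) = 1024/(1 - 12 - 1/12 + 144) = 1024/(1595/12) = 1024*(12/1595) = 12288/1595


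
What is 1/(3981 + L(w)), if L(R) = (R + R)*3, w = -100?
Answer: 1/3381 ≈ 0.00029577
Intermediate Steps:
L(R) = 6*R (L(R) = (2*R)*3 = 6*R)
1/(3981 + L(w)) = 1/(3981 + 6*(-100)) = 1/(3981 - 600) = 1/3381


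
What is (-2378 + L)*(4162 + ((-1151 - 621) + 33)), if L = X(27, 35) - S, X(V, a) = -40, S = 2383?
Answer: -11632823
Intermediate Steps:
L = -2423 (L = -40 - 1*2383 = -40 - 2383 = -2423)
(-2378 + L)*(4162 + ((-1151 - 621) + 33)) = (-2378 - 2423)*(4162 + ((-1151 - 621) + 33)) = -4801*(4162 + (-1772 + 33)) = -4801*(4162 - 1739) = -4801*2423 = -11632823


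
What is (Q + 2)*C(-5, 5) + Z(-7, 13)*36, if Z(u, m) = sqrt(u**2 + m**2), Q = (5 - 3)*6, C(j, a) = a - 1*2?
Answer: 42 + 36*sqrt(218) ≈ 573.53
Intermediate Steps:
C(j, a) = -2 + a (C(j, a) = a - 2 = -2 + a)
Q = 12 (Q = 2*6 = 12)
Z(u, m) = sqrt(m**2 + u**2)
(Q + 2)*C(-5, 5) + Z(-7, 13)*36 = (12 + 2)*(-2 + 5) + sqrt(13**2 + (-7)**2)*36 = 14*3 + sqrt(169 + 49)*36 = 42 + sqrt(218)*36 = 42 + 36*sqrt(218)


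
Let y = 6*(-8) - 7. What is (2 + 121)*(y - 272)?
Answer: -40221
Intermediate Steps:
y = -55 (y = -48 - 7 = -55)
(2 + 121)*(y - 272) = (2 + 121)*(-55 - 272) = 123*(-327) = -40221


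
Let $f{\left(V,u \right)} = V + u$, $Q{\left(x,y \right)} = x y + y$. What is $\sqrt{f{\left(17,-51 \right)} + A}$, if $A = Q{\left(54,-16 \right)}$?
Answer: $i \sqrt{914} \approx 30.232 i$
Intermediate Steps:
$Q{\left(x,y \right)} = y + x y$
$A = -880$ ($A = - 16 \left(1 + 54\right) = \left(-16\right) 55 = -880$)
$\sqrt{f{\left(17,-51 \right)} + A} = \sqrt{\left(17 - 51\right) - 880} = \sqrt{-34 - 880} = \sqrt{-914} = i \sqrt{914}$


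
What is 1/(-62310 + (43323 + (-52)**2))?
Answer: -1/16283 ≈ -6.1414e-5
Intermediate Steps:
1/(-62310 + (43323 + (-52)**2)) = 1/(-62310 + (43323 + 2704)) = 1/(-62310 + 46027) = 1/(-16283) = -1/16283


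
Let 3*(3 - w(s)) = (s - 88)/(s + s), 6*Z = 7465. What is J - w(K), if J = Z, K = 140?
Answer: 43443/35 ≈ 1241.2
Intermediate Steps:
Z = 7465/6 (Z = (1/6)*7465 = 7465/6 ≈ 1244.2)
J = 7465/6 ≈ 1244.2
w(s) = 3 - (-88 + s)/(6*s) (w(s) = 3 - (s - 88)/(3*(s + s)) = 3 - (-88 + s)/(3*(2*s)) = 3 - (-88 + s)*1/(2*s)/3 = 3 - (-88 + s)/(6*s))
J - w(K) = 7465/6 - (88 + 17*140)/(6*140) = 7465/6 - (88 + 2380)/(6*140) = 7465/6 - 2468/(6*140) = 7465/6 - 1*617/210 = 7465/6 - 617/210 = 43443/35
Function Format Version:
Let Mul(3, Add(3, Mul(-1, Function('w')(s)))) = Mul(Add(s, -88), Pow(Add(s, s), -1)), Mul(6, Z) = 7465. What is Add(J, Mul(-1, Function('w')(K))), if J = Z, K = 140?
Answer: Rational(43443, 35) ≈ 1241.2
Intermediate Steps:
Z = Rational(7465, 6) (Z = Mul(Rational(1, 6), 7465) = Rational(7465, 6) ≈ 1244.2)
J = Rational(7465, 6) ≈ 1244.2
Function('w')(s) = Add(3, Mul(Rational(-1, 6), Pow(s, -1), Add(-88, s))) (Function('w')(s) = Add(3, Mul(Rational(-1, 3), Mul(Add(s, -88), Pow(Add(s, s), -1)))) = Add(3, Mul(Rational(-1, 3), Mul(Add(-88, s), Pow(Mul(2, s), -1)))) = Add(3, Mul(Rational(-1, 3), Mul(Add(-88, s), Mul(Rational(1, 2), Pow(s, -1))))) = Add(3, Mul(Rational(-1, 3), Mul(Rational(1, 2), Pow(s, -1), Add(-88, s)))) = Add(3, Mul(Rational(-1, 6), Pow(s, -1), Add(-88, s))))
Add(J, Mul(-1, Function('w')(K))) = Add(Rational(7465, 6), Mul(-1, Mul(Rational(1, 6), Pow(140, -1), Add(88, Mul(17, 140))))) = Add(Rational(7465, 6), Mul(-1, Mul(Rational(1, 6), Rational(1, 140), Add(88, 2380)))) = Add(Rational(7465, 6), Mul(-1, Mul(Rational(1, 6), Rational(1, 140), 2468))) = Add(Rational(7465, 6), Mul(-1, Rational(617, 210))) = Add(Rational(7465, 6), Rational(-617, 210)) = Rational(43443, 35)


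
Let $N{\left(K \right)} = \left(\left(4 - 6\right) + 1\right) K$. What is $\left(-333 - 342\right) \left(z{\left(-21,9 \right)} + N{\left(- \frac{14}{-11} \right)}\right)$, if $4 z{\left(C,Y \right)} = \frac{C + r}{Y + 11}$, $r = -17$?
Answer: $\frac{103815}{88} \approx 1179.7$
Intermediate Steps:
$z{\left(C,Y \right)} = \frac{-17 + C}{4 \left(11 + Y\right)}$ ($z{\left(C,Y \right)} = \frac{\left(C - 17\right) \frac{1}{Y + 11}}{4} = \frac{\left(-17 + C\right) \frac{1}{11 + Y}}{4} = \frac{\frac{1}{11 + Y} \left(-17 + C\right)}{4} = \frac{-17 + C}{4 \left(11 + Y\right)}$)
$N{\left(K \right)} = - K$ ($N{\left(K \right)} = \left(-2 + 1\right) K = - K$)
$\left(-333 - 342\right) \left(z{\left(-21,9 \right)} + N{\left(- \frac{14}{-11} \right)}\right) = \left(-333 - 342\right) \left(\frac{-17 - 21}{4 \left(11 + 9\right)} - - \frac{14}{-11}\right) = - 675 \left(\frac{1}{4} \cdot \frac{1}{20} \left(-38\right) - \left(-14\right) \left(- \frac{1}{11}\right)\right) = - 675 \left(\frac{1}{4} \cdot \frac{1}{20} \left(-38\right) - \frac{14}{11}\right) = - 675 \left(- \frac{19}{40} - \frac{14}{11}\right) = \left(-675\right) \left(- \frac{769}{440}\right) = \frac{103815}{88}$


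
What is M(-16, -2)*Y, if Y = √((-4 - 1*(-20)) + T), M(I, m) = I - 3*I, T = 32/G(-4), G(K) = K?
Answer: 64*√2 ≈ 90.510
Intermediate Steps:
T = -8 (T = 32/(-4) = 32*(-¼) = -8)
M(I, m) = -2*I
Y = 2*√2 (Y = √((-4 - 1*(-20)) - 8) = √((-4 + 20) - 8) = √(16 - 8) = √8 = 2*√2 ≈ 2.8284)
M(-16, -2)*Y = (-2*(-16))*(2*√2) = 32*(2*√2) = 64*√2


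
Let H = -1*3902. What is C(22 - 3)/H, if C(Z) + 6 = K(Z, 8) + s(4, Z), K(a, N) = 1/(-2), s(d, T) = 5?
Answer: 3/7804 ≈ 0.00038442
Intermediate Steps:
K(a, N) = -½
C(Z) = -3/2 (C(Z) = -6 + (-½ + 5) = -6 + 9/2 = -3/2)
H = -3902
C(22 - 3)/H = -3/2/(-3902) = -3/2*(-1/3902) = 3/7804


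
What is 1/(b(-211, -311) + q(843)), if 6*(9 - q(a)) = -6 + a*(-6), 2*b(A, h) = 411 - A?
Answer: 1/1164 ≈ 0.00085911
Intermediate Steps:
b(A, h) = 411/2 - A/2 (b(A, h) = (411 - A)/2 = 411/2 - A/2)
q(a) = 10 + a (q(a) = 9 - (-6 + a*(-6))/6 = 9 - (-6 - 6*a)/6 = 9 + (1 + a) = 10 + a)
1/(b(-211, -311) + q(843)) = 1/((411/2 - ½*(-211)) + (10 + 843)) = 1/((411/2 + 211/2) + 853) = 1/(311 + 853) = 1/1164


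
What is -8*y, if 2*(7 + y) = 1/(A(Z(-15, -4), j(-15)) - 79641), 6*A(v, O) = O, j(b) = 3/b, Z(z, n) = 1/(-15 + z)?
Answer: 133797056/2389231 ≈ 56.000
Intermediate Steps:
A(v, O) = O/6
y = -16724632/2389231 (y = -7 + 1/(2*((3/(-15))/6 - 79641)) = -7 + 1/(2*((3*(-1/15))/6 - 79641)) = -7 + 1/(2*((⅙)*(-⅕) - 79641)) = -7 + 1/(2*(-1/30 - 79641)) = -7 + 1/(2*(-2389231/30)) = -7 + (½)*(-30/2389231) = -7 - 15/2389231 = -16724632/2389231 ≈ -7.0000)
-8*y = -8*(-16724632/2389231) = 133797056/2389231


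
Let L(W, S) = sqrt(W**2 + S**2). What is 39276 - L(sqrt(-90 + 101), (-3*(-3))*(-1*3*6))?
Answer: 39276 - sqrt(26255) ≈ 39114.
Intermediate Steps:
L(W, S) = sqrt(S**2 + W**2)
39276 - L(sqrt(-90 + 101), (-3*(-3))*(-1*3*6)) = 39276 - sqrt(((-3*(-3))*(-1*3*6))**2 + (sqrt(-90 + 101))**2) = 39276 - sqrt((9*(-3*6))**2 + (sqrt(11))**2) = 39276 - sqrt((9*(-18))**2 + 11) = 39276 - sqrt((-162)**2 + 11) = 39276 - sqrt(26244 + 11) = 39276 - sqrt(26255)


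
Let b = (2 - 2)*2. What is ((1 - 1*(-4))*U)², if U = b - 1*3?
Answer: 225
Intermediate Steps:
b = 0 (b = 0*2 = 0)
U = -3 (U = 0 - 1*3 = 0 - 3 = -3)
((1 - 1*(-4))*U)² = ((1 - 1*(-4))*(-3))² = ((1 + 4)*(-3))² = (5*(-3))² = (-15)² = 225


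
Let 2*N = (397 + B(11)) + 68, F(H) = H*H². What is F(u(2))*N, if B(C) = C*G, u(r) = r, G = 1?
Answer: 1904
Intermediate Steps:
F(H) = H³
B(C) = C (B(C) = C*1 = C)
N = 238 (N = ((397 + 11) + 68)/2 = (408 + 68)/2 = (½)*476 = 238)
F(u(2))*N = 2³*238 = 8*238 = 1904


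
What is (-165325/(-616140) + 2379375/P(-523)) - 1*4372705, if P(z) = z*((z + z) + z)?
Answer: -147388175262506575/33706431612 ≈ -4.3727e+6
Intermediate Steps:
P(z) = 3*z² (P(z) = z*(2*z + z) = z*(3*z) = 3*z²)
(-165325/(-616140) + 2379375/P(-523)) - 1*4372705 = (-165325/(-616140) + 2379375/((3*(-523)²))) - 1*4372705 = (-165325*(-1/616140) + 2379375/((3*273529))) - 4372705 = (33065/123228 + 2379375/820587) - 4372705 = (33065/123228 + 2379375*(1/820587)) - 4372705 = (33065/123228 + 793125/273529) - 4372705 = 106779443885/33706431612 - 4372705 = -147388175262506575/33706431612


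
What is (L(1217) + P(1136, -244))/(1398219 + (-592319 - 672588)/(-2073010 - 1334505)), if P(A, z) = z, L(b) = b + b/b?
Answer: 1659459805/2382226740346 ≈ 0.00069660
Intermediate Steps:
L(b) = 1 + b (L(b) = b + 1 = 1 + b)
(L(1217) + P(1136, -244))/(1398219 + (-592319 - 672588)/(-2073010 - 1334505)) = ((1 + 1217) - 244)/(1398219 + (-592319 - 672588)/(-2073010 - 1334505)) = (1218 - 244)/(1398219 - 1264907/(-3407515)) = 974/(1398219 - 1264907*(-1/3407515)) = 974/(1398219 + 1264907/3407515) = 974/(4764453480692/3407515) = 974*(3407515/4764453480692) = 1659459805/2382226740346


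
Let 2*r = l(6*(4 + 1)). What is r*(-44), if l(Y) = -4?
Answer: 88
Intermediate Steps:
r = -2 (r = (½)*(-4) = -2)
r*(-44) = -2*(-44) = 88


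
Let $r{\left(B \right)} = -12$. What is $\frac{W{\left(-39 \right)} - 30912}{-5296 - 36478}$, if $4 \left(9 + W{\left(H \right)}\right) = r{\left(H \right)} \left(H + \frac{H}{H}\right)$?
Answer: $\frac{30807}{41774} \approx 0.73747$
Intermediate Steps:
$W{\left(H \right)} = -12 - 3 H$ ($W{\left(H \right)} = -9 + \frac{\left(-12\right) \left(H + \frac{H}{H}\right)}{4} = -9 + \frac{\left(-12\right) \left(H + 1\right)}{4} = -9 + \frac{\left(-12\right) \left(1 + H\right)}{4} = -9 + \frac{-12 - 12 H}{4} = -9 - \left(3 + 3 H\right) = -12 - 3 H$)
$\frac{W{\left(-39 \right)} - 30912}{-5296 - 36478} = \frac{\left(-12 - -117\right) - 30912}{-5296 - 36478} = \frac{\left(-12 + 117\right) - 30912}{-41774} = \left(105 - 30912\right) \left(- \frac{1}{41774}\right) = \left(-30807\right) \left(- \frac{1}{41774}\right) = \frac{30807}{41774}$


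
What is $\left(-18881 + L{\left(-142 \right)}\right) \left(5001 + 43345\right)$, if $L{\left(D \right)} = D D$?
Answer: $62027918$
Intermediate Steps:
$L{\left(D \right)} = D^{2}$
$\left(-18881 + L{\left(-142 \right)}\right) \left(5001 + 43345\right) = \left(-18881 + \left(-142\right)^{2}\right) \left(5001 + 43345\right) = \left(-18881 + 20164\right) 48346 = 1283 \cdot 48346 = 62027918$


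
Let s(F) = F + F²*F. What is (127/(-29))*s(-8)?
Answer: 66040/29 ≈ 2277.2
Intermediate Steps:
s(F) = F + F³
(127/(-29))*s(-8) = (127/(-29))*(-8 + (-8)³) = (-1/29*127)*(-8 - 512) = -127/29*(-520) = 66040/29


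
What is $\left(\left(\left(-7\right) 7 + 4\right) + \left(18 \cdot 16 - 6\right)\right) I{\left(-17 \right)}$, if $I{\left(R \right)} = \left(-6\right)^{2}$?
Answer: $8532$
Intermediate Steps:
$I{\left(R \right)} = 36$
$\left(\left(\left(-7\right) 7 + 4\right) + \left(18 \cdot 16 - 6\right)\right) I{\left(-17 \right)} = \left(\left(\left(-7\right) 7 + 4\right) + \left(18 \cdot 16 - 6\right)\right) 36 = \left(\left(-49 + 4\right) + \left(288 - 6\right)\right) 36 = \left(-45 + 282\right) 36 = 237 \cdot 36 = 8532$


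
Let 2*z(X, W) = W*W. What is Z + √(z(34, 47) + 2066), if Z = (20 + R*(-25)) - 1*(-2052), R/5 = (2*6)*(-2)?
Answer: 5072 + √12682/2 ≈ 5128.3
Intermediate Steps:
R = -120 (R = 5*((2*6)*(-2)) = 5*(12*(-2)) = 5*(-24) = -120)
z(X, W) = W²/2 (z(X, W) = (W*W)/2 = W²/2)
Z = 5072 (Z = (20 - 120*(-25)) - 1*(-2052) = (20 + 3000) + 2052 = 3020 + 2052 = 5072)
Z + √(z(34, 47) + 2066) = 5072 + √((½)*47² + 2066) = 5072 + √((½)*2209 + 2066) = 5072 + √(2209/2 + 2066) = 5072 + √(6341/2) = 5072 + √12682/2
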